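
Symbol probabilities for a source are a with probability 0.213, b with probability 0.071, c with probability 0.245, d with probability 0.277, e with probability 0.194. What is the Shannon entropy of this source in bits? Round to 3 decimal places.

H = −Σ pᵢ log₂ pᵢ.
−0.213·log₂(0.213) = 0.4752
−0.071·log₂(0.071) = 0.2709
−0.245·log₂(0.245) = 0.4971
−0.277·log₂(0.277) = 0.5130
−0.194·log₂(0.194) = 0.4590
Sum ≈ 2.2153 → 2.215 bits.

2.215 bits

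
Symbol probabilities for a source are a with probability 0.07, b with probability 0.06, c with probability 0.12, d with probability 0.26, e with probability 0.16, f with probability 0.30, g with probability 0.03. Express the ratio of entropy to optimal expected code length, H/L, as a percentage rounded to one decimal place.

Entropy H = −Σ p log₂ p ≈ 2.4803 bits.
Huffman merges: 3/100+3/50→9/100; 7/100+9/100→4/25; 3/25+4/25→7/25; 4/25+13/50→21/50; 7/25+3/10→29/50; 21/50+29/50→1. L = 253/100 ≈ 2.5300.
Efficiency = H/L = 2.4803/2.5300 = 98.0%.

98.0%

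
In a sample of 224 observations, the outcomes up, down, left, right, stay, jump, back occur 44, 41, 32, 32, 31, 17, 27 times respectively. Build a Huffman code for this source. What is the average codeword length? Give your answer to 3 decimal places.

Probabilities are the counts divided by 224.
Repeatedly combine the two least-probable nodes; the expected code length is the sum of the merged weights.
merge 17/224 + 27/224 → 11/56
merge 31/224 + 1/7 → 9/32
merge 1/7 + 41/224 → 73/224
merge 11/56 + 11/56 → 11/28
merge 9/32 + 73/224 → 17/28
merge 11/28 + 17/28 → 1
L = 11/56 + 9/32 + 73/224 + 11/28 + 17/28 + 1 = 157/56 ≈ 2.804 bits/symbol.

2.804 bits/symbol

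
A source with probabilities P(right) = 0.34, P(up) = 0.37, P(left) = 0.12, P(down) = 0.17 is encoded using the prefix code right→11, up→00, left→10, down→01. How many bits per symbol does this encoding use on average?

2 bits/symbol

L̄ = Σ pᵢ·ℓᵢ = 0.34·2 + 0.37·2 + 0.12·2 + 0.17·2 = 2 bits/symbol.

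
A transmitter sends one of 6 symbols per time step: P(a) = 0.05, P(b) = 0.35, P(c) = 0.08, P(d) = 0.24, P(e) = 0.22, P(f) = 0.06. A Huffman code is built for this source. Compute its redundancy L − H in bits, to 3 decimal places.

Entropy H = −Σ p log₂ p ≈ 2.2559 bits.
Huffman merges: 1/20+3/50→11/100; 2/25+11/100→19/100; 19/100+11/50→41/100; 6/25+7/20→59/100; 41/100+59/100→1. L = 23/10 ≈ 2.3000.
L − H = 2.3000 − 2.2559 = 0.044 bits.

0.044 bits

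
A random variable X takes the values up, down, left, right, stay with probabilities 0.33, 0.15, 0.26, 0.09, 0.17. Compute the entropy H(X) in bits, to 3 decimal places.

H = −Σ pᵢ log₂ pᵢ.
−0.33·log₂(0.33) = 0.5278
−0.15·log₂(0.15) = 0.4105
−0.26·log₂(0.26) = 0.5053
−0.09·log₂(0.09) = 0.3127
−0.17·log₂(0.17) = 0.4346
Sum ≈ 2.1909 → 2.191 bits.

2.191 bits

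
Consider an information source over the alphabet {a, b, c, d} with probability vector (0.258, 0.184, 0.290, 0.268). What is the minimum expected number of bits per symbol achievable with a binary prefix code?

2 bits/symbol

Repeatedly combine the two least-probable nodes; the expected code length is the sum of the merged weights.
merge 23/125 + 129/500 → 221/500
merge 67/250 + 29/100 → 279/500
merge 221/500 + 279/500 → 1
L = 221/500 + 279/500 + 1 = 2 bits/symbol.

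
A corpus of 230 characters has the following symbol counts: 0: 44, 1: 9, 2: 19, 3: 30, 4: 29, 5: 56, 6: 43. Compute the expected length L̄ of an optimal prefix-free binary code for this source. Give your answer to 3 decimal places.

2.687 bits/symbol

Probabilities are the counts divided by 230.
Repeatedly combine the two least-probable nodes; the expected code length is the sum of the merged weights.
merge 9/230 + 19/230 → 14/115
merge 14/115 + 29/230 → 57/230
merge 3/23 + 43/230 → 73/230
merge 22/115 + 28/115 → 10/23
merge 57/230 + 73/230 → 13/23
merge 10/23 + 13/23 → 1
L = 14/115 + 57/230 + 73/230 + 10/23 + 13/23 + 1 = 309/115 ≈ 2.687 bits/symbol.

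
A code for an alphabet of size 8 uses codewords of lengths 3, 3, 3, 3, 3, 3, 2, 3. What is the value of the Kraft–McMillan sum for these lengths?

1.125

With common denominator 2^3 = 8: Σ 2^(−ℓᵢ) = 1/8 + 1/8 + 1/8 + 1/8 + 1/8 + 1/8 + 2/8 + 1/8 = 9/8 = 1.125.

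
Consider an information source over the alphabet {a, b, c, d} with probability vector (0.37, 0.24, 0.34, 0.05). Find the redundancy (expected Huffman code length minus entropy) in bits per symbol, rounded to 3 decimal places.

0.150 bits

Entropy H = −Σ p log₂ p ≈ 1.7701 bits.
Huffman merges: 1/20+6/25→29/100; 29/100+17/50→63/100; 37/100+63/100→1. L = 48/25 ≈ 1.9200.
L − H = 1.9200 − 1.7701 = 0.150 bits.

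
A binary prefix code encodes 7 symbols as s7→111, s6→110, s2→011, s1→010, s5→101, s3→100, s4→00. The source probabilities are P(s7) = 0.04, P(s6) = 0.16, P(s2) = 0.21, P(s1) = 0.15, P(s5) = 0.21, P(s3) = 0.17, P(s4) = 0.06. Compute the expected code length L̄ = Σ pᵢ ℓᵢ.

L̄ = Σ pᵢ·ℓᵢ = 0.04·3 + 0.16·3 + 0.21·3 + 0.15·3 + 0.21·3 + 0.17·3 + 0.06·2 = 2.94 bits/symbol.

2.94 bits/symbol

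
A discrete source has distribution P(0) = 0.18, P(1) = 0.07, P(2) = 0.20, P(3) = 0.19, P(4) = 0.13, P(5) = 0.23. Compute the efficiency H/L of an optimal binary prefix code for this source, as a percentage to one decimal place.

97.4%

Entropy H = −Σ p log₂ p ≈ 2.5038 bits.
Huffman merges: 7/100+13/100→1/5; 9/50+19/100→37/100; 1/5+1/5→2/5; 23/100+37/100→3/5; 2/5+3/5→1. L = 257/100 ≈ 2.5700.
Efficiency = H/L = 2.5038/2.5700 = 97.4%.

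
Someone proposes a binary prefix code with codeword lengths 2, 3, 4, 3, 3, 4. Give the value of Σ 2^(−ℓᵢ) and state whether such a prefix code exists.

With common denominator 2^4 = 16: Σ 2^(−ℓᵢ) = 4/16 + 2/16 + 1/16 + 2/16 + 2/16 + 1/16 = 12/16 = 0.75.
Kraft's inequality requires Σ ≤ 1; here Σ = 0.75 ≤ 1, so such a prefix code exists.

0.75; yes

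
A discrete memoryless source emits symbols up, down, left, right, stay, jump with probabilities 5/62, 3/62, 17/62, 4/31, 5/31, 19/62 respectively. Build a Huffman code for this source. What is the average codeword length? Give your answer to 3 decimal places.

Repeatedly combine the two least-probable nodes; the expected code length is the sum of the merged weights.
merge 3/62 + 5/62 → 4/31
merge 4/31 + 4/31 → 8/31
merge 5/31 + 8/31 → 13/31
merge 17/62 + 19/62 → 18/31
merge 13/31 + 18/31 → 1
L = 4/31 + 8/31 + 13/31 + 18/31 + 1 = 74/31 ≈ 2.387 bits/symbol.

2.387 bits/symbol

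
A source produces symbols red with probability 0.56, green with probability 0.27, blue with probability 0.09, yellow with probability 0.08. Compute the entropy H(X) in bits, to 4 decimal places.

1.5826 bits

H = −Σ pᵢ log₂ pᵢ.
−0.56·log₂(0.56) = 0.4684
−0.27·log₂(0.27) = 0.5100
−0.09·log₂(0.09) = 0.3127
−0.08·log₂(0.08) = 0.2915
Sum ≈ 1.5826 → 1.5826 bits.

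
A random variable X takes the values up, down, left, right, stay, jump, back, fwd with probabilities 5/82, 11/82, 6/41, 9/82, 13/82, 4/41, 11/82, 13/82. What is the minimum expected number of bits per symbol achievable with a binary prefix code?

Repeatedly combine the two least-probable nodes; the expected code length is the sum of the merged weights.
merge 5/82 + 4/41 → 13/82
merge 9/82 + 11/82 → 10/41
merge 11/82 + 6/41 → 23/82
merge 13/82 + 13/82 → 13/41
merge 13/82 + 10/41 → 33/82
merge 23/82 + 13/41 → 49/82
merge 33/82 + 49/82 → 1
L = 13/82 + 10/41 + 23/82 + 13/41 + 33/82 + 49/82 + 1 = 3 bits/symbol.

3 bits/symbol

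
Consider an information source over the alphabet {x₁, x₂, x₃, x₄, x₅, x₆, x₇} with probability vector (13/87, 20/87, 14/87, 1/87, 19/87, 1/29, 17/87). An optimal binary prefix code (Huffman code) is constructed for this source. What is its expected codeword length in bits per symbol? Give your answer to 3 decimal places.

2.598 bits/symbol

Repeatedly combine the two least-probable nodes; the expected code length is the sum of the merged weights.
merge 1/87 + 1/29 → 4/87
merge 4/87 + 13/87 → 17/87
merge 14/87 + 17/87 → 31/87
merge 17/87 + 19/87 → 12/29
merge 20/87 + 31/87 → 17/29
merge 12/29 + 17/29 → 1
L = 4/87 + 17/87 + 31/87 + 12/29 + 17/29 + 1 = 226/87 ≈ 2.598 bits/symbol.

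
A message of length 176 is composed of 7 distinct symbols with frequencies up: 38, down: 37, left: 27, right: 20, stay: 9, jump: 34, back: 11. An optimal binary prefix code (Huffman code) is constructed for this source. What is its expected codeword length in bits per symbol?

Probabilities are the counts divided by 176.
Repeatedly combine the two least-probable nodes; the expected code length is the sum of the merged weights.
merge 9/176 + 1/16 → 5/44
merge 5/44 + 5/44 → 5/22
merge 27/176 + 17/88 → 61/176
merge 37/176 + 19/88 → 75/176
merge 5/22 + 61/176 → 101/176
merge 75/176 + 101/176 → 1
L = 5/44 + 5/22 + 61/176 + 75/176 + 101/176 + 1 = 43/16 = 2.6875 bits/symbol.

2.6875 bits/symbol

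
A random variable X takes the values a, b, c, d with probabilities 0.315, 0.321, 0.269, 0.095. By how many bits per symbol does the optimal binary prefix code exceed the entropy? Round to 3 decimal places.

0.117 bits

Entropy H = −Σ p log₂ p ≈ 1.8834 bits.
Huffman merges: 19/200+269/1000→91/250; 63/200+321/1000→159/250; 91/250+159/250→1. L = 2 ≈ 2.0000.
L − H = 2.0000 − 1.8834 = 0.117 bits.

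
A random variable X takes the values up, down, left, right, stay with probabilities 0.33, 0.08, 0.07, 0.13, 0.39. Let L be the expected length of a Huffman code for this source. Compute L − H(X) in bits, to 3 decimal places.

0.040 bits

Entropy H = −Σ p log₂ p ≈ 2.0003 bits.
Huffman merges: 7/100+2/25→3/20; 13/100+3/20→7/25; 7/25+33/100→61/100; 39/100+61/100→1. L = 51/25 ≈ 2.0400.
L − H = 2.0400 − 2.0003 = 0.040 bits.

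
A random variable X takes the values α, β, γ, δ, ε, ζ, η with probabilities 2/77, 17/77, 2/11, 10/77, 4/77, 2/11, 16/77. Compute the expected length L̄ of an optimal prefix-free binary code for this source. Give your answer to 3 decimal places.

2.649 bits/symbol

Repeatedly combine the two least-probable nodes; the expected code length is the sum of the merged weights.
merge 2/77 + 4/77 → 6/77
merge 6/77 + 10/77 → 16/77
merge 2/11 + 2/11 → 4/11
merge 16/77 + 16/77 → 32/77
merge 17/77 + 4/11 → 45/77
merge 32/77 + 45/77 → 1
L = 6/77 + 16/77 + 4/11 + 32/77 + 45/77 + 1 = 204/77 ≈ 2.649 bits/symbol.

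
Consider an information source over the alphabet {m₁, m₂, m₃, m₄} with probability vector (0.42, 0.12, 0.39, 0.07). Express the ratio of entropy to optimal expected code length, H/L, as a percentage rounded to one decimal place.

Entropy H = −Σ p log₂ p ≈ 1.6911 bits.
Huffman merges: 7/100+3/25→19/100; 19/100+39/100→29/50; 21/50+29/50→1. L = 177/100 ≈ 1.7700.
Efficiency = H/L = 1.6911/1.7700 = 95.5%.

95.5%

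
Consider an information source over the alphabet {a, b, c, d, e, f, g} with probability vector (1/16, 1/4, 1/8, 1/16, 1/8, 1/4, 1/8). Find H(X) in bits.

2.625 bits

Each probability is a power of 1/2, so log₂(1/p) is an integer.
H = Σ p·log₂(1/p) = 1/16·4 + 1/4·2 + 1/8·3 + 1/16·4 + 1/8·3 + 1/4·2 + 1/8·3 = 2.625 bits.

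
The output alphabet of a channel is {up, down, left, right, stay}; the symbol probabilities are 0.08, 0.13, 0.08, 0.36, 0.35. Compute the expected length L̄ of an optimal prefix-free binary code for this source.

Repeatedly combine the two least-probable nodes; the expected code length is the sum of the merged weights.
merge 2/25 + 2/25 → 4/25
merge 13/100 + 4/25 → 29/100
merge 29/100 + 7/20 → 16/25
merge 9/25 + 16/25 → 1
L = 4/25 + 29/100 + 16/25 + 1 = 209/100 = 2.09 bits/symbol.

2.09 bits/symbol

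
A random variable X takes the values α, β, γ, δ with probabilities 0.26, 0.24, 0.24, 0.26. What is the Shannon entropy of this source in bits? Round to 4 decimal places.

H = −Σ pᵢ log₂ pᵢ.
−0.26·log₂(0.26) = 0.5053
−0.24·log₂(0.24) = 0.4941
−0.24·log₂(0.24) = 0.4941
−0.26·log₂(0.26) = 0.5053
Sum ≈ 1.9988 → 1.9988 bits.

1.9988 bits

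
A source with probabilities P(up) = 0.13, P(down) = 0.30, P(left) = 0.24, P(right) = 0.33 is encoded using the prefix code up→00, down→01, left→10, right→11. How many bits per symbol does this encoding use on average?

L̄ = Σ pᵢ·ℓᵢ = 0.13·2 + 0.30·2 + 0.24·2 + 0.33·2 = 2 bits/symbol.

2 bits/symbol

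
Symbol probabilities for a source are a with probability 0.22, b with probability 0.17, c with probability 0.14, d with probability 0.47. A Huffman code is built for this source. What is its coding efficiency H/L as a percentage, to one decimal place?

99.1%

Entropy H = −Σ p log₂ p ≈ 1.8242 bits.
Huffman merges: 7/50+17/100→31/100; 11/50+31/100→53/100; 47/100+53/100→1. L = 46/25 ≈ 1.8400.
Efficiency = H/L = 1.8242/1.8400 = 99.1%.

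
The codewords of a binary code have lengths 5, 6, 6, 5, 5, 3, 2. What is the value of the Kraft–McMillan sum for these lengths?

0.5

With common denominator 2^6 = 64: Σ 2^(−ℓᵢ) = 2/64 + 1/64 + 1/64 + 2/64 + 2/64 + 8/64 + 16/64 = 32/64 = 0.5.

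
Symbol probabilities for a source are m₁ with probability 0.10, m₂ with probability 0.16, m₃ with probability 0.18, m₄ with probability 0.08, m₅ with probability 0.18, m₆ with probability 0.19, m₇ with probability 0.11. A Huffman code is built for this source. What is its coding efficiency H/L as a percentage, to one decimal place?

97.6%

Entropy H = −Σ p log₂ p ≈ 2.7428 bits.
Huffman merges: 2/25+1/10→9/50; 11/100+4/25→27/100; 9/50+9/50→9/25; 9/50+19/100→37/100; 27/100+9/25→63/100; 37/100+63/100→1. L = 281/100 ≈ 2.8100.
Efficiency = H/L = 2.7428/2.8100 = 97.6%.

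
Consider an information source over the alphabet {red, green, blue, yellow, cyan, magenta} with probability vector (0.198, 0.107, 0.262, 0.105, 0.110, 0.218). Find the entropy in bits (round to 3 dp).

2.485 bits

H = −Σ pᵢ log₂ pᵢ.
−0.198·log₂(0.198) = 0.4626
−0.107·log₂(0.107) = 0.3450
−0.262·log₂(0.262) = 0.5063
−0.105·log₂(0.105) = 0.3414
−0.110·log₂(0.110) = 0.3503
−0.218·log₂(0.218) = 0.4791
Sum ≈ 2.4847 → 2.485 bits.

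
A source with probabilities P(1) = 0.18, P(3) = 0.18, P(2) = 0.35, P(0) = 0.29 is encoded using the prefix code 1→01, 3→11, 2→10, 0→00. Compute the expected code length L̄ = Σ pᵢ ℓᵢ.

L̄ = Σ pᵢ·ℓᵢ = 0.18·2 + 0.18·2 + 0.35·2 + 0.29·2 = 2 bits/symbol.

2 bits/symbol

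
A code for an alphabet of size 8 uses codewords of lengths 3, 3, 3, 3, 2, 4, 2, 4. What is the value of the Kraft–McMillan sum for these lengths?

1.125

With common denominator 2^4 = 16: Σ 2^(−ℓᵢ) = 2/16 + 2/16 + 2/16 + 2/16 + 4/16 + 1/16 + 4/16 + 1/16 = 18/16 = 1.125.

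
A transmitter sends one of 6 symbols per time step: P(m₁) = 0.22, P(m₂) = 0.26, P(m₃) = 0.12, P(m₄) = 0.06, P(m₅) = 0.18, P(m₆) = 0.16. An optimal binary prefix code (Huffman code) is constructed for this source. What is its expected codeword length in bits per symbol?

2.52 bits/symbol

Repeatedly combine the two least-probable nodes; the expected code length is the sum of the merged weights.
merge 3/50 + 3/25 → 9/50
merge 4/25 + 9/50 → 17/50
merge 9/50 + 11/50 → 2/5
merge 13/50 + 17/50 → 3/5
merge 2/5 + 3/5 → 1
L = 9/50 + 17/50 + 2/5 + 3/5 + 1 = 63/25 = 2.52 bits/symbol.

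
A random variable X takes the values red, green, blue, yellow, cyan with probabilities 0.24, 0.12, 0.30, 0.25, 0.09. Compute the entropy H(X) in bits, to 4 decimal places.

H = −Σ pᵢ log₂ pᵢ.
−0.24·log₂(0.24) = 0.4941
−0.12·log₂(0.12) = 0.3671
−0.30·log₂(0.30) = 0.5211
−0.25·log₂(0.25) = 0.5000
−0.09·log₂(0.09) = 0.3127
Sum ≈ 2.1949 → 2.1949 bits.

2.1949 bits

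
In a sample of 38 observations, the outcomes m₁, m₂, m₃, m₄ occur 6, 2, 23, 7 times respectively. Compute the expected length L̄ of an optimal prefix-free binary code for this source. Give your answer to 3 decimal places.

1.605 bits/symbol

Probabilities are the counts divided by 38.
Repeatedly combine the two least-probable nodes; the expected code length is the sum of the merged weights.
merge 1/19 + 3/19 → 4/19
merge 7/38 + 4/19 → 15/38
merge 15/38 + 23/38 → 1
L = 4/19 + 15/38 + 1 = 61/38 ≈ 1.605 bits/symbol.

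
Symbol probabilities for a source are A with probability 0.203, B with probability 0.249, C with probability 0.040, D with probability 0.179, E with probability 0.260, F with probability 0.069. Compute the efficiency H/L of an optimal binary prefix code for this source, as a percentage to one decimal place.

Entropy H = −Σ p log₂ p ≈ 2.3679 bits.
Huffman merges: 1/25+69/1000→109/1000; 109/1000+179/1000→36/125; 203/1000+249/1000→113/250; 13/50+36/125→137/250; 113/250+137/250→1. L = 2397/1000 ≈ 2.3970.
Efficiency = H/L = 2.3679/2.3970 = 98.8%.

98.8%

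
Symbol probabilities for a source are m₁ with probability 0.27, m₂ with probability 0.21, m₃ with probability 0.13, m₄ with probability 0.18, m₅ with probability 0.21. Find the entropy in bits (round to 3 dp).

2.284 bits

H = −Σ pᵢ log₂ pᵢ.
−0.27·log₂(0.27) = 0.5100
−0.21·log₂(0.21) = 0.4728
−0.13·log₂(0.13) = 0.3826
−0.18·log₂(0.18) = 0.4453
−0.21·log₂(0.21) = 0.4728
Sum ≈ 2.2836 → 2.284 bits.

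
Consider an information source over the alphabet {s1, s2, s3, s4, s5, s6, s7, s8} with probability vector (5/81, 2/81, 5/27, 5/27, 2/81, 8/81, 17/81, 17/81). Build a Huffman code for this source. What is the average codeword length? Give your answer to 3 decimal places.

2.741 bits/symbol

Repeatedly combine the two least-probable nodes; the expected code length is the sum of the merged weights.
merge 2/81 + 2/81 → 4/81
merge 4/81 + 5/81 → 1/9
merge 8/81 + 1/9 → 17/81
merge 5/27 + 5/27 → 10/27
merge 17/81 + 17/81 → 34/81
merge 17/81 + 10/27 → 47/81
merge 34/81 + 47/81 → 1
L = 4/81 + 1/9 + 17/81 + 10/27 + 34/81 + 47/81 + 1 = 74/27 ≈ 2.741 bits/symbol.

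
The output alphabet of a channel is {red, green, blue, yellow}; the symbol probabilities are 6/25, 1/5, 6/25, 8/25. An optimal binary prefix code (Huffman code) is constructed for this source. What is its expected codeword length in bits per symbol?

2 bits/symbol

Repeatedly combine the two least-probable nodes; the expected code length is the sum of the merged weights.
merge 1/5 + 6/25 → 11/25
merge 6/25 + 8/25 → 14/25
merge 11/25 + 14/25 → 1
L = 11/25 + 14/25 + 1 = 2 bits/symbol.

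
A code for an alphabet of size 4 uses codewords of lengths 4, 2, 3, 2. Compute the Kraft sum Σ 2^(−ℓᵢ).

0.6875

With common denominator 2^4 = 16: Σ 2^(−ℓᵢ) = 1/16 + 4/16 + 2/16 + 4/16 = 11/16 = 0.6875.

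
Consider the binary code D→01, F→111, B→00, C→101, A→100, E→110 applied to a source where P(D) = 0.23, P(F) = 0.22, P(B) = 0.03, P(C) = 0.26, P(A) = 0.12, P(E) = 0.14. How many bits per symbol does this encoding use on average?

L̄ = Σ pᵢ·ℓᵢ = 0.23·2 + 0.22·3 + 0.03·2 + 0.26·3 + 0.12·3 + 0.14·3 = 2.74 bits/symbol.

2.74 bits/symbol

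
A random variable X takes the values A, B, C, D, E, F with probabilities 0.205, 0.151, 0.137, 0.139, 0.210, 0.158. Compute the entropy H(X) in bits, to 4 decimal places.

H = −Σ pᵢ log₂ pᵢ.
−0.205·log₂(0.205) = 0.4687
−0.151·log₂(0.151) = 0.4118
−0.137·log₂(0.137) = 0.3929
−0.139·log₂(0.139) = 0.3957
−0.210·log₂(0.210) = 0.4728
−0.158·log₂(0.158) = 0.4206
Sum ≈ 2.5625 → 2.5625 bits.

2.5625 bits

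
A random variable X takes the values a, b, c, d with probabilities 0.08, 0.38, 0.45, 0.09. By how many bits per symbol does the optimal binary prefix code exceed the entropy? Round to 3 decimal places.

Entropy H = −Σ p log₂ p ≈ 1.6530 bits.
Huffman merges: 2/25+9/100→17/100; 17/100+19/50→11/20; 9/20+11/20→1. L = 43/25 ≈ 1.7200.
L − H = 1.7200 − 1.6530 = 0.067 bits.

0.067 bits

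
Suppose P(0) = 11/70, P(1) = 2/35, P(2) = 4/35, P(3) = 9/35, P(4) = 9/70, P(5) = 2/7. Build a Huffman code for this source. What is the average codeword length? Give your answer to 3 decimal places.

Repeatedly combine the two least-probable nodes; the expected code length is the sum of the merged weights.
merge 2/35 + 4/35 → 6/35
merge 9/70 + 11/70 → 2/7
merge 6/35 + 9/35 → 3/7
merge 2/7 + 2/7 → 4/7
merge 3/7 + 4/7 → 1
L = 6/35 + 2/7 + 3/7 + 4/7 + 1 = 86/35 ≈ 2.457 bits/symbol.

2.457 bits/symbol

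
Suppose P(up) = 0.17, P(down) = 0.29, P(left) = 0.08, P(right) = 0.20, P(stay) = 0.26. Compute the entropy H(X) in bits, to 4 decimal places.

H = −Σ pᵢ log₂ pᵢ.
−0.17·log₂(0.17) = 0.4346
−0.29·log₂(0.29) = 0.5179
−0.08·log₂(0.08) = 0.2915
−0.20·log₂(0.20) = 0.4644
−0.26·log₂(0.26) = 0.5053
Sum ≈ 2.2137 → 2.2137 bits.

2.2137 bits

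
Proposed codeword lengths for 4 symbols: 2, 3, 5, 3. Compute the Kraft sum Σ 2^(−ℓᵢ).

0.53125

With common denominator 2^5 = 32: Σ 2^(−ℓᵢ) = 8/32 + 4/32 + 1/32 + 4/32 = 17/32 = 0.53125.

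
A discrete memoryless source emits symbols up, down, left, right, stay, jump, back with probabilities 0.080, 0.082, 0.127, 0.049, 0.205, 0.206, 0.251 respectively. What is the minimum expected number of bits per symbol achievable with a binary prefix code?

Repeatedly combine the two least-probable nodes; the expected code length is the sum of the merged weights.
merge 49/1000 + 2/25 → 129/1000
merge 41/500 + 127/1000 → 209/1000
merge 129/1000 + 41/200 → 167/500
merge 103/500 + 209/1000 → 83/200
merge 251/1000 + 167/500 → 117/200
merge 83/200 + 117/200 → 1
L = 129/1000 + 209/1000 + 167/500 + 83/200 + 117/200 + 1 = 334/125 = 2.672 bits/symbol.

2.672 bits/symbol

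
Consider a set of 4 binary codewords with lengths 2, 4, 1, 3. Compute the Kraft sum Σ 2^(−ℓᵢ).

With common denominator 2^4 = 16: Σ 2^(−ℓᵢ) = 4/16 + 1/16 + 8/16 + 2/16 = 15/16 = 0.9375.

0.9375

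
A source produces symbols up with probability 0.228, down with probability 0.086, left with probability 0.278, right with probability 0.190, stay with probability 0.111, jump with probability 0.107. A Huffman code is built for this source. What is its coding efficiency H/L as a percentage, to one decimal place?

98.5%

Entropy H = −Σ p log₂ p ≈ 2.4564 bits.
Huffman merges: 43/500+107/1000→193/1000; 111/1000+19/100→301/1000; 193/1000+57/250→421/1000; 139/500+301/1000→579/1000; 421/1000+579/1000→1. L = 1247/500 ≈ 2.4940.
Efficiency = H/L = 2.4564/2.4940 = 98.5%.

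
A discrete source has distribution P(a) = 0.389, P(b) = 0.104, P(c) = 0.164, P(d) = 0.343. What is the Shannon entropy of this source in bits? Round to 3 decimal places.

H = −Σ pᵢ log₂ pᵢ.
−0.389·log₂(0.389) = 0.5299
−0.104·log₂(0.104) = 0.3396
−0.164·log₂(0.164) = 0.4278
−0.343·log₂(0.343) = 0.5295
Sum ≈ 1.8267 → 1.827 bits.

1.827 bits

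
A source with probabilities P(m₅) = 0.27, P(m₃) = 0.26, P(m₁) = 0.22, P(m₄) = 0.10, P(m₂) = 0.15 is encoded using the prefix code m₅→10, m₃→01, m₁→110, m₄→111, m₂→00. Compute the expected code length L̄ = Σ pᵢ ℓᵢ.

L̄ = Σ pᵢ·ℓᵢ = 0.27·2 + 0.26·2 + 0.22·3 + 0.10·3 + 0.15·2 = 2.32 bits/symbol.

2.32 bits/symbol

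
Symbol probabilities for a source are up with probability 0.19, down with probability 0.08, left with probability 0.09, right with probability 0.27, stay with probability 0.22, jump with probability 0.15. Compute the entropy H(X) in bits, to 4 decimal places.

H = −Σ pᵢ log₂ pᵢ.
−0.19·log₂(0.19) = 0.4552
−0.08·log₂(0.08) = 0.2915
−0.09·log₂(0.09) = 0.3127
−0.27·log₂(0.27) = 0.5100
−0.22·log₂(0.22) = 0.4806
−0.15·log₂(0.15) = 0.4105
Sum ≈ 2.4605 → 2.4605 bits.

2.4605 bits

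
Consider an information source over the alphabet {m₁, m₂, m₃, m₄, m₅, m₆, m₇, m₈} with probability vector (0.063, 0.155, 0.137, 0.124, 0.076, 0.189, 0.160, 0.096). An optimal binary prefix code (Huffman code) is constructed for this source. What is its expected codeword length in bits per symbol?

2.95 bits/symbol

Repeatedly combine the two least-probable nodes; the expected code length is the sum of the merged weights.
merge 63/1000 + 19/250 → 139/1000
merge 12/125 + 31/250 → 11/50
merge 137/1000 + 139/1000 → 69/250
merge 31/200 + 4/25 → 63/200
merge 189/1000 + 11/50 → 409/1000
merge 69/250 + 63/200 → 591/1000
merge 409/1000 + 591/1000 → 1
L = 139/1000 + 11/50 + 69/250 + 63/200 + 409/1000 + 591/1000 + 1 = 59/20 = 2.95 bits/symbol.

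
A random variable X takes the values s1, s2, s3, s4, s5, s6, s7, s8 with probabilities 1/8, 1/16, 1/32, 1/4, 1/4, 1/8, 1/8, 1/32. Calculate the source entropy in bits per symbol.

Each probability is a power of 1/2, so log₂(1/p) is an integer.
H = Σ p·log₂(1/p) = 1/8·3 + 1/16·4 + 1/32·5 + 1/4·2 + 1/4·2 + 1/8·3 + 1/8·3 + 1/32·5 = 2.6875 bits.

2.6875 bits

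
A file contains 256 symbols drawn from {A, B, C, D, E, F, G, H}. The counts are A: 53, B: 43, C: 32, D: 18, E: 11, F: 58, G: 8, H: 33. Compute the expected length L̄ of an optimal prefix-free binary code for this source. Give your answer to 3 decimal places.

2.785 bits/symbol

Probabilities are the counts divided by 256.
Repeatedly combine the two least-probable nodes; the expected code length is the sum of the merged weights.
merge 1/32 + 11/256 → 19/256
merge 9/128 + 19/256 → 37/256
merge 1/8 + 33/256 → 65/256
merge 37/256 + 43/256 → 5/16
merge 53/256 + 29/128 → 111/256
merge 65/256 + 5/16 → 145/256
merge 111/256 + 145/256 → 1
L = 19/256 + 37/256 + 65/256 + 5/16 + 111/256 + 145/256 + 1 = 713/256 ≈ 2.785 bits/symbol.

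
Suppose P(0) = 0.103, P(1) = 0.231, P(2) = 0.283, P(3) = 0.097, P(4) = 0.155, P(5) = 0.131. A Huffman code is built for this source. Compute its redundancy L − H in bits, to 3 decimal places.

0.017 bits

Entropy H = −Σ p log₂ p ≈ 2.4690 bits.
Huffman merges: 97/1000+103/1000→1/5; 131/1000+31/200→143/500; 1/5+231/1000→431/1000; 283/1000+143/500→569/1000; 431/1000+569/1000→1. L = 1243/500 ≈ 2.4860.
L − H = 2.4860 − 2.4690 = 0.017 bits.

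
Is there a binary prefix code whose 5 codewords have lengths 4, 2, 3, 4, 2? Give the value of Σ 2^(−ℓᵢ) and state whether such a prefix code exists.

With common denominator 2^4 = 16: Σ 2^(−ℓᵢ) = 1/16 + 4/16 + 2/16 + 1/16 + 4/16 = 12/16 = 0.75.
Kraft's inequality requires Σ ≤ 1; here Σ = 0.75 ≤ 1, so such a prefix code exists.

0.75; yes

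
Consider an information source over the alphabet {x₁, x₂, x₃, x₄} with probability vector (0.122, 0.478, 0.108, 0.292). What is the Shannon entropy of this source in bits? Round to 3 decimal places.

1.745 bits

H = −Σ pᵢ log₂ pᵢ.
−0.122·log₂(0.122) = 0.3703
−0.478·log₂(0.478) = 0.5090
−0.108·log₂(0.108) = 0.3468
−0.292·log₂(0.292) = 0.5186
Sum ≈ 1.7447 → 1.745 bits.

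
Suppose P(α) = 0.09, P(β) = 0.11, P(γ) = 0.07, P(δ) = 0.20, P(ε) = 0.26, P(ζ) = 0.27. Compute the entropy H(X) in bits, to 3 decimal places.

2.411 bits

H = −Σ pᵢ log₂ pᵢ.
−0.09·log₂(0.09) = 0.3127
−0.11·log₂(0.11) = 0.3503
−0.07·log₂(0.07) = 0.2686
−0.20·log₂(0.20) = 0.4644
−0.26·log₂(0.26) = 0.5053
−0.27·log₂(0.27) = 0.5100
Sum ≈ 2.4112 → 2.411 bits.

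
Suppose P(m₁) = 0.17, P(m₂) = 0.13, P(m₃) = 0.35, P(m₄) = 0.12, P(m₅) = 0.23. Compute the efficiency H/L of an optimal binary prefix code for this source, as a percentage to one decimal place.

Entropy H = −Σ p log₂ p ≈ 2.2021 bits.
Huffman merges: 3/25+13/100→1/4; 17/100+23/100→2/5; 1/4+7/20→3/5; 2/5+3/5→1. L = 9/4 ≈ 2.2500.
Efficiency = H/L = 2.2021/2.2500 = 97.9%.

97.9%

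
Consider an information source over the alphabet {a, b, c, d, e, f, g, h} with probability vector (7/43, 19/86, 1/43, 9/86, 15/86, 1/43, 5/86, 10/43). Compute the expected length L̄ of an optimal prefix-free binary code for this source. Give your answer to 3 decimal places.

2.698 bits/symbol

Repeatedly combine the two least-probable nodes; the expected code length is the sum of the merged weights.
merge 1/43 + 1/43 → 2/43
merge 2/43 + 5/86 → 9/86
merge 9/86 + 9/86 → 9/43
merge 7/43 + 15/86 → 29/86
merge 9/43 + 19/86 → 37/86
merge 10/43 + 29/86 → 49/86
merge 37/86 + 49/86 → 1
L = 2/43 + 9/86 + 9/43 + 29/86 + 37/86 + 49/86 + 1 = 116/43 ≈ 2.698 bits/symbol.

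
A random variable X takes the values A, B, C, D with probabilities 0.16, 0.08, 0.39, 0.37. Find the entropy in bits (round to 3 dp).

H = −Σ pᵢ log₂ pᵢ.
−0.16·log₂(0.16) = 0.4230
−0.08·log₂(0.08) = 0.2915
−0.39·log₂(0.39) = 0.5298
−0.37·log₂(0.37) = 0.5307
Sum ≈ 1.7751 → 1.775 bits.

1.775 bits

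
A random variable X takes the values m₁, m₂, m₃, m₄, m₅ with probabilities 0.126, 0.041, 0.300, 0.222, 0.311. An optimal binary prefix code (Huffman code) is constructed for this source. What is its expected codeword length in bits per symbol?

Repeatedly combine the two least-probable nodes; the expected code length is the sum of the merged weights.
merge 41/1000 + 63/500 → 167/1000
merge 167/1000 + 111/500 → 389/1000
merge 3/10 + 311/1000 → 611/1000
merge 389/1000 + 611/1000 → 1
L = 167/1000 + 389/1000 + 611/1000 + 1 = 2167/1000 = 2.167 bits/symbol.

2.167 bits/symbol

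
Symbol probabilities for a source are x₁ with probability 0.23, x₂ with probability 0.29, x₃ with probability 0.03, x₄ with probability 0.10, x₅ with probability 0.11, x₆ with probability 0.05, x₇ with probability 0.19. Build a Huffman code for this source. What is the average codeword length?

Repeatedly combine the two least-probable nodes; the expected code length is the sum of the merged weights.
merge 3/100 + 1/20 → 2/25
merge 2/25 + 1/10 → 9/50
merge 11/100 + 9/50 → 29/100
merge 19/100 + 23/100 → 21/50
merge 29/100 + 29/100 → 29/50
merge 21/50 + 29/50 → 1
L = 2/25 + 9/50 + 29/100 + 21/50 + 29/50 + 1 = 51/20 = 2.55 bits/symbol.

2.55 bits/symbol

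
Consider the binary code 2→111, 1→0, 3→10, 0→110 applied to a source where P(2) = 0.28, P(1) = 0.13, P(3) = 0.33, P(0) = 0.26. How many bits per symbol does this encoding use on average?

2.41 bits/symbol

L̄ = Σ pᵢ·ℓᵢ = 0.28·3 + 0.13·1 + 0.33·2 + 0.26·3 = 2.41 bits/symbol.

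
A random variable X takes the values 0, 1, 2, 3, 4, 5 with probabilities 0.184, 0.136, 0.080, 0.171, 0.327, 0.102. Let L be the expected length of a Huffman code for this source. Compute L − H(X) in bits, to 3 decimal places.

0.058 bits

Entropy H = −Σ p log₂ p ≈ 2.4313 bits.
Huffman merges: 2/25+51/500→91/500; 17/125+171/1000→307/1000; 91/500+23/125→183/500; 307/1000+327/1000→317/500; 183/500+317/500→1. L = 2489/1000 ≈ 2.4890.
L − H = 2.4890 − 2.4313 = 0.058 bits.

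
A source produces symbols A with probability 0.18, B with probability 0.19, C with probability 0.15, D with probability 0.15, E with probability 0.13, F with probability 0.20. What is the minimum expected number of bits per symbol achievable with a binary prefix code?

Repeatedly combine the two least-probable nodes; the expected code length is the sum of the merged weights.
merge 13/100 + 3/20 → 7/25
merge 3/20 + 9/50 → 33/100
merge 19/100 + 1/5 → 39/100
merge 7/25 + 33/100 → 61/100
merge 39/100 + 61/100 → 1
L = 7/25 + 33/100 + 39/100 + 61/100 + 1 = 261/100 = 2.61 bits/symbol.

2.61 bits/symbol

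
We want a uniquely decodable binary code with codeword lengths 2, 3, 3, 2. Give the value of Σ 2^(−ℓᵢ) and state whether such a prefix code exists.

0.75; yes

With common denominator 2^3 = 8: Σ 2^(−ℓᵢ) = 2/8 + 1/8 + 1/8 + 2/8 = 6/8 = 0.75.
Kraft's inequality requires Σ ≤ 1; here Σ = 0.75 ≤ 1, so such a prefix code exists.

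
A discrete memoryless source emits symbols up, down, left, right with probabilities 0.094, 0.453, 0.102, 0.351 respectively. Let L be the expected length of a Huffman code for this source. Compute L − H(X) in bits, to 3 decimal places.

0.039 bits

Entropy H = −Σ p log₂ p ≈ 1.7043 bits.
Huffman merges: 47/500+51/500→49/250; 49/250+351/1000→547/1000; 453/1000+547/1000→1. L = 1743/1000 ≈ 1.7430.
L − H = 1.7430 − 1.7043 = 0.039 bits.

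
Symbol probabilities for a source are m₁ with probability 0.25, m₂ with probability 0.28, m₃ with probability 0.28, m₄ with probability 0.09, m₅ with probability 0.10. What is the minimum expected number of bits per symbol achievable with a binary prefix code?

Repeatedly combine the two least-probable nodes; the expected code length is the sum of the merged weights.
merge 9/100 + 1/10 → 19/100
merge 19/100 + 1/4 → 11/25
merge 7/25 + 7/25 → 14/25
merge 11/25 + 14/25 → 1
L = 19/100 + 11/25 + 14/25 + 1 = 219/100 = 2.19 bits/symbol.

2.19 bits/symbol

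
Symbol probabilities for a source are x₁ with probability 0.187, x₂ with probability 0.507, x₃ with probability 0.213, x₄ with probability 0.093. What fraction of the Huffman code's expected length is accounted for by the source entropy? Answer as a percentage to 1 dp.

Entropy H = −Σ p log₂ p ≈ 1.7431 bits.
Huffman merges: 93/1000+187/1000→7/25; 213/1000+7/25→493/1000; 493/1000+507/1000→1. L = 1773/1000 ≈ 1.7730.
Efficiency = H/L = 1.7431/1.7730 = 98.3%.

98.3%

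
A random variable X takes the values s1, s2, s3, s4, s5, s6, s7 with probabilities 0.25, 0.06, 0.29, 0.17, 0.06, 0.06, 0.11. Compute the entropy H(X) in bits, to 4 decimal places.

H = −Σ pᵢ log₂ pᵢ.
−0.25·log₂(0.25) = 0.5000
−0.06·log₂(0.06) = 0.2435
−0.29·log₂(0.29) = 0.5179
−0.17·log₂(0.17) = 0.4346
−0.06·log₂(0.06) = 0.2435
−0.06·log₂(0.06) = 0.2435
−0.11·log₂(0.11) = 0.3503
Sum ≈ 2.5334 → 2.5334 bits.

2.5334 bits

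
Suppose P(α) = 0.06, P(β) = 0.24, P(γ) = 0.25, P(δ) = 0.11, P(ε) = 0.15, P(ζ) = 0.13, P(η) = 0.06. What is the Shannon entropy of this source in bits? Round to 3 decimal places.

H = −Σ pᵢ log₂ pᵢ.
−0.06·log₂(0.06) = 0.2435
−0.24·log₂(0.24) = 0.4941
−0.25·log₂(0.25) = 0.5000
−0.11·log₂(0.11) = 0.3503
−0.15·log₂(0.15) = 0.4105
−0.13·log₂(0.13) = 0.3826
−0.06·log₂(0.06) = 0.2435
Sum ≈ 2.6247 → 2.625 bits.

2.625 bits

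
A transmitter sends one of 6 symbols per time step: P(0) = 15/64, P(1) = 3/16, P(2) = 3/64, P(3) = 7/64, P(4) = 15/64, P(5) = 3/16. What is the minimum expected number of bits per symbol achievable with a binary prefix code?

2.5 bits/symbol

Repeatedly combine the two least-probable nodes; the expected code length is the sum of the merged weights.
merge 3/64 + 7/64 → 5/32
merge 5/32 + 3/16 → 11/32
merge 3/16 + 15/64 → 27/64
merge 15/64 + 11/32 → 37/64
merge 27/64 + 37/64 → 1
L = 5/32 + 11/32 + 27/64 + 37/64 + 1 = 5/2 = 2.5 bits/symbol.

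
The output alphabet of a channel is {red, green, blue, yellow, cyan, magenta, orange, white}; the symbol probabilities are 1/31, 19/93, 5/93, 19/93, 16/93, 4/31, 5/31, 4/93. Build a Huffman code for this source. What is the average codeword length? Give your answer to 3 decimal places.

Repeatedly combine the two least-probable nodes; the expected code length is the sum of the merged weights.
merge 1/31 + 4/93 → 7/93
merge 5/93 + 7/93 → 4/31
merge 4/31 + 4/31 → 8/31
merge 5/31 + 16/93 → 1/3
merge 19/93 + 19/93 → 38/93
merge 8/31 + 1/3 → 55/93
merge 38/93 + 55/93 → 1
L = 7/93 + 4/31 + 8/31 + 1/3 + 38/93 + 55/93 + 1 = 260/93 ≈ 2.796 bits/symbol.

2.796 bits/symbol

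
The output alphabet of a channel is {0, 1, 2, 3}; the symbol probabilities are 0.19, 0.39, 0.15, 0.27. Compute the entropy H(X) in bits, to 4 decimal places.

H = −Σ pᵢ log₂ pᵢ.
−0.19·log₂(0.19) = 0.4552
−0.39·log₂(0.39) = 0.5298
−0.15·log₂(0.15) = 0.4105
−0.27·log₂(0.27) = 0.5100
Sum ≈ 1.9056 → 1.9056 bits.

1.9056 bits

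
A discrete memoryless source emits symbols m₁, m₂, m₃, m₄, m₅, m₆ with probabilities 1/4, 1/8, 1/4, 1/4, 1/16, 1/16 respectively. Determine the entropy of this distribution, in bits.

2.375 bits

Each probability is a power of 1/2, so log₂(1/p) is an integer.
H = Σ p·log₂(1/p) = 1/4·2 + 1/8·3 + 1/4·2 + 1/4·2 + 1/16·4 + 1/16·4 = 2.375 bits.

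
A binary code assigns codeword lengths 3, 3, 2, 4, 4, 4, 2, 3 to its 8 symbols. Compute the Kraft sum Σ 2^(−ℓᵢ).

1.0625

With common denominator 2^4 = 16: Σ 2^(−ℓᵢ) = 2/16 + 2/16 + 4/16 + 1/16 + 1/16 + 1/16 + 4/16 + 2/16 = 17/16 = 1.0625.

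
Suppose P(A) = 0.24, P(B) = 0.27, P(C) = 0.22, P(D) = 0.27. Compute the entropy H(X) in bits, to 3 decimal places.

H = −Σ pᵢ log₂ pᵢ.
−0.24·log₂(0.24) = 0.4941
−0.27·log₂(0.27) = 0.5100
−0.22·log₂(0.22) = 0.4806
−0.27·log₂(0.27) = 0.5100
Sum ≈ 1.9948 → 1.995 bits.

1.995 bits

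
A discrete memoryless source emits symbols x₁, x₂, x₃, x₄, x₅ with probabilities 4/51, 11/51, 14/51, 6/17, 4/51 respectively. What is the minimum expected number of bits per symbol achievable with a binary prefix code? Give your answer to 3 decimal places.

Repeatedly combine the two least-probable nodes; the expected code length is the sum of the merged weights.
merge 4/51 + 4/51 → 8/51
merge 8/51 + 11/51 → 19/51
merge 14/51 + 6/17 → 32/51
merge 19/51 + 32/51 → 1
L = 8/51 + 19/51 + 32/51 + 1 = 110/51 ≈ 2.157 bits/symbol.

2.157 bits/symbol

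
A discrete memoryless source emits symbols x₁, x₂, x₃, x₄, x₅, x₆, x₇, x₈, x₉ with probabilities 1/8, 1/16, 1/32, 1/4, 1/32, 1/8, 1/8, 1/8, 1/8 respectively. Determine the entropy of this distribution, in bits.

2.9375 bits

Each probability is a power of 1/2, so log₂(1/p) is an integer.
H = Σ p·log₂(1/p) = 1/8·3 + 1/16·4 + 1/32·5 + 1/4·2 + 1/32·5 + 1/8·3 + 1/8·3 + 1/8·3 + 1/8·3 = 2.9375 bits.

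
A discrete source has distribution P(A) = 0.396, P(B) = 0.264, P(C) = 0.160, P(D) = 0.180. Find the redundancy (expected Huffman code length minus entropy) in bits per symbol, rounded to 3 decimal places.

0.039 bits

Entropy H = −Σ p log₂ p ≈ 1.9048 bits.
Huffman merges: 4/25+9/50→17/50; 33/125+17/50→151/250; 99/250+151/250→1. L = 243/125 ≈ 1.9440.
L − H = 1.9440 − 1.9048 = 0.039 bits.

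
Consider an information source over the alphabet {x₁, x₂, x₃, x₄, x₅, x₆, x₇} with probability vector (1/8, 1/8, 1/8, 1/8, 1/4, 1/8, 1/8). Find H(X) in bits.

Each probability is a power of 1/2, so log₂(1/p) is an integer.
H = Σ p·log₂(1/p) = 1/8·3 + 1/8·3 + 1/8·3 + 1/8·3 + 1/4·2 + 1/8·3 + 1/8·3 = 2.75 bits.

2.75 bits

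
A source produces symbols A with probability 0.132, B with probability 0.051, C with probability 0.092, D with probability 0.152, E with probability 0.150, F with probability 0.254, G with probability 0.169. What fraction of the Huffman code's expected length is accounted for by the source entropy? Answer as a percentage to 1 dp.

98.6%

Entropy H = −Σ p log₂ p ≈ 2.6806 bits.
Huffman merges: 51/1000+23/250→143/1000; 33/250+143/1000→11/40; 3/20+19/125→151/500; 169/1000+127/500→423/1000; 11/40+151/500→577/1000; 423/1000+577/1000→1. L = 68/25 ≈ 2.7200.
Efficiency = H/L = 2.6806/2.7200 = 98.6%.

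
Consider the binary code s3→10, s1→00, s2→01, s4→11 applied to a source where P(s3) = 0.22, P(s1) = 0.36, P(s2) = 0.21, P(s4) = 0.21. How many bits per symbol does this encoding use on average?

2 bits/symbol

L̄ = Σ pᵢ·ℓᵢ = 0.22·2 + 0.36·2 + 0.21·2 + 0.21·2 = 2 bits/symbol.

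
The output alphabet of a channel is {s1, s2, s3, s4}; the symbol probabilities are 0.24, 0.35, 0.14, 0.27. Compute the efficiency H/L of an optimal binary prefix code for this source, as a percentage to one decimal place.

Entropy H = −Σ p log₂ p ≈ 1.9314 bits.
Huffman merges: 7/50+6/25→19/50; 27/100+7/20→31/50; 19/50+31/50→1. L = 2 ≈ 2.0000.
Efficiency = H/L = 1.9314/2.0000 = 96.6%.

96.6%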